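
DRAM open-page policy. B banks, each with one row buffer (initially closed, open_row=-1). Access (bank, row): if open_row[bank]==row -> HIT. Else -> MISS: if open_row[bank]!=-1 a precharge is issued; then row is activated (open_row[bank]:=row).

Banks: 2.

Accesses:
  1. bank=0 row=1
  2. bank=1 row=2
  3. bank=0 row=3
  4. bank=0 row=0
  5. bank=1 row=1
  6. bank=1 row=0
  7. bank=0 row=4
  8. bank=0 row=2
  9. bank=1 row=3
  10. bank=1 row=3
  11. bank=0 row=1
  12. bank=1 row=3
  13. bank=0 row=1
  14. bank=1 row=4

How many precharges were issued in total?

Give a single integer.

Acc 1: bank0 row1 -> MISS (open row1); precharges=0
Acc 2: bank1 row2 -> MISS (open row2); precharges=0
Acc 3: bank0 row3 -> MISS (open row3); precharges=1
Acc 4: bank0 row0 -> MISS (open row0); precharges=2
Acc 5: bank1 row1 -> MISS (open row1); precharges=3
Acc 6: bank1 row0 -> MISS (open row0); precharges=4
Acc 7: bank0 row4 -> MISS (open row4); precharges=5
Acc 8: bank0 row2 -> MISS (open row2); precharges=6
Acc 9: bank1 row3 -> MISS (open row3); precharges=7
Acc 10: bank1 row3 -> HIT
Acc 11: bank0 row1 -> MISS (open row1); precharges=8
Acc 12: bank1 row3 -> HIT
Acc 13: bank0 row1 -> HIT
Acc 14: bank1 row4 -> MISS (open row4); precharges=9

Answer: 9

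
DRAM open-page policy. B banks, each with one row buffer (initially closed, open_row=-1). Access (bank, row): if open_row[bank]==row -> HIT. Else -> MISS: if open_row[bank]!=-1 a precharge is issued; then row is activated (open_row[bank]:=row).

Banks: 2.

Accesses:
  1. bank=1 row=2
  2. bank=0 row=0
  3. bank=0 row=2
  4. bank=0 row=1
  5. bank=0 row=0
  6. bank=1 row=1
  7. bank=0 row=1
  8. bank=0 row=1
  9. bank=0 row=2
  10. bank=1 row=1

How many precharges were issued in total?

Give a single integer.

Answer: 6

Derivation:
Acc 1: bank1 row2 -> MISS (open row2); precharges=0
Acc 2: bank0 row0 -> MISS (open row0); precharges=0
Acc 3: bank0 row2 -> MISS (open row2); precharges=1
Acc 4: bank0 row1 -> MISS (open row1); precharges=2
Acc 5: bank0 row0 -> MISS (open row0); precharges=3
Acc 6: bank1 row1 -> MISS (open row1); precharges=4
Acc 7: bank0 row1 -> MISS (open row1); precharges=5
Acc 8: bank0 row1 -> HIT
Acc 9: bank0 row2 -> MISS (open row2); precharges=6
Acc 10: bank1 row1 -> HIT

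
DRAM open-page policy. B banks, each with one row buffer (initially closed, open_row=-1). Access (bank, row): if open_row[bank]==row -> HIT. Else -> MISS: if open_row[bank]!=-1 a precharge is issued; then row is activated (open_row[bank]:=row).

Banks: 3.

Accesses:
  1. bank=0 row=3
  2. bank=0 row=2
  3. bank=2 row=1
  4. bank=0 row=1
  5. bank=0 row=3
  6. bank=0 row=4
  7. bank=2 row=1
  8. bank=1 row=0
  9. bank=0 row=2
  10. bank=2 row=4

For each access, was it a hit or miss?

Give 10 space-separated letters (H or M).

Answer: M M M M M M H M M M

Derivation:
Acc 1: bank0 row3 -> MISS (open row3); precharges=0
Acc 2: bank0 row2 -> MISS (open row2); precharges=1
Acc 3: bank2 row1 -> MISS (open row1); precharges=1
Acc 4: bank0 row1 -> MISS (open row1); precharges=2
Acc 5: bank0 row3 -> MISS (open row3); precharges=3
Acc 6: bank0 row4 -> MISS (open row4); precharges=4
Acc 7: bank2 row1 -> HIT
Acc 8: bank1 row0 -> MISS (open row0); precharges=4
Acc 9: bank0 row2 -> MISS (open row2); precharges=5
Acc 10: bank2 row4 -> MISS (open row4); precharges=6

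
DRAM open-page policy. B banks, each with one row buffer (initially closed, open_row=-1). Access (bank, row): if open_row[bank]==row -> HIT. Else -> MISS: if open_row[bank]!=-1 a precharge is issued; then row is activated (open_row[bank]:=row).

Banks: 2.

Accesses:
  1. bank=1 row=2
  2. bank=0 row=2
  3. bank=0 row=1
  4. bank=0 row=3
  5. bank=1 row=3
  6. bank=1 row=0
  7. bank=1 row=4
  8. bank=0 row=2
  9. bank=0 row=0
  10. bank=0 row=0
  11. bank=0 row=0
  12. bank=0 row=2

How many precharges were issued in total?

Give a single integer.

Acc 1: bank1 row2 -> MISS (open row2); precharges=0
Acc 2: bank0 row2 -> MISS (open row2); precharges=0
Acc 3: bank0 row1 -> MISS (open row1); precharges=1
Acc 4: bank0 row3 -> MISS (open row3); precharges=2
Acc 5: bank1 row3 -> MISS (open row3); precharges=3
Acc 6: bank1 row0 -> MISS (open row0); precharges=4
Acc 7: bank1 row4 -> MISS (open row4); precharges=5
Acc 8: bank0 row2 -> MISS (open row2); precharges=6
Acc 9: bank0 row0 -> MISS (open row0); precharges=7
Acc 10: bank0 row0 -> HIT
Acc 11: bank0 row0 -> HIT
Acc 12: bank0 row2 -> MISS (open row2); precharges=8

Answer: 8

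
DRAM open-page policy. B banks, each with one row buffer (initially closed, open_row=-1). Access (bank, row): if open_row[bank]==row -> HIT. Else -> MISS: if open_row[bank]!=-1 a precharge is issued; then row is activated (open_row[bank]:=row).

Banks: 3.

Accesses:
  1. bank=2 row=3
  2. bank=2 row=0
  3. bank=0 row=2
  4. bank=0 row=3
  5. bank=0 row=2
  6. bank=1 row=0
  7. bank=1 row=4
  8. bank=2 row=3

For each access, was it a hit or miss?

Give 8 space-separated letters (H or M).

Acc 1: bank2 row3 -> MISS (open row3); precharges=0
Acc 2: bank2 row0 -> MISS (open row0); precharges=1
Acc 3: bank0 row2 -> MISS (open row2); precharges=1
Acc 4: bank0 row3 -> MISS (open row3); precharges=2
Acc 5: bank0 row2 -> MISS (open row2); precharges=3
Acc 6: bank1 row0 -> MISS (open row0); precharges=3
Acc 7: bank1 row4 -> MISS (open row4); precharges=4
Acc 8: bank2 row3 -> MISS (open row3); precharges=5

Answer: M M M M M M M M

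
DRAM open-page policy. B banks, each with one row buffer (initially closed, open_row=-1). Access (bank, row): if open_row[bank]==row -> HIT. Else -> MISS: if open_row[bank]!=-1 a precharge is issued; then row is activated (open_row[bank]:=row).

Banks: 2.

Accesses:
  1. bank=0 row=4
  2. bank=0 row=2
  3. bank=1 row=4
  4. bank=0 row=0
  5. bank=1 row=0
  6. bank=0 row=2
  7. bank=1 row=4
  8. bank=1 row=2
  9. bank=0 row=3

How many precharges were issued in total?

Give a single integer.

Acc 1: bank0 row4 -> MISS (open row4); precharges=0
Acc 2: bank0 row2 -> MISS (open row2); precharges=1
Acc 3: bank1 row4 -> MISS (open row4); precharges=1
Acc 4: bank0 row0 -> MISS (open row0); precharges=2
Acc 5: bank1 row0 -> MISS (open row0); precharges=3
Acc 6: bank0 row2 -> MISS (open row2); precharges=4
Acc 7: bank1 row4 -> MISS (open row4); precharges=5
Acc 8: bank1 row2 -> MISS (open row2); precharges=6
Acc 9: bank0 row3 -> MISS (open row3); precharges=7

Answer: 7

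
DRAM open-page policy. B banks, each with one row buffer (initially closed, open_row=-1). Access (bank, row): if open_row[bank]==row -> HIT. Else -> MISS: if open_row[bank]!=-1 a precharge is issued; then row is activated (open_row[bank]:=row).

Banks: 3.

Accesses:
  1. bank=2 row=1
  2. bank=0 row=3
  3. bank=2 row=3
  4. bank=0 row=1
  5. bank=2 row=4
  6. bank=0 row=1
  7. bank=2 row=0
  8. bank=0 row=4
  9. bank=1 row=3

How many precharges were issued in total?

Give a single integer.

Answer: 5

Derivation:
Acc 1: bank2 row1 -> MISS (open row1); precharges=0
Acc 2: bank0 row3 -> MISS (open row3); precharges=0
Acc 3: bank2 row3 -> MISS (open row3); precharges=1
Acc 4: bank0 row1 -> MISS (open row1); precharges=2
Acc 5: bank2 row4 -> MISS (open row4); precharges=3
Acc 6: bank0 row1 -> HIT
Acc 7: bank2 row0 -> MISS (open row0); precharges=4
Acc 8: bank0 row4 -> MISS (open row4); precharges=5
Acc 9: bank1 row3 -> MISS (open row3); precharges=5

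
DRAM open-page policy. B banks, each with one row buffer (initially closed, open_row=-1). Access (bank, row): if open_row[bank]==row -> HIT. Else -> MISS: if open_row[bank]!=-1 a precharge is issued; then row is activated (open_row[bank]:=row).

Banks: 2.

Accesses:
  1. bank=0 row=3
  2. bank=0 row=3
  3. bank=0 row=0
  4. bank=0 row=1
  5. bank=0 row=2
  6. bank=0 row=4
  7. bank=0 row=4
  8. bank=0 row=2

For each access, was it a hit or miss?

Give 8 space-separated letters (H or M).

Answer: M H M M M M H M

Derivation:
Acc 1: bank0 row3 -> MISS (open row3); precharges=0
Acc 2: bank0 row3 -> HIT
Acc 3: bank0 row0 -> MISS (open row0); precharges=1
Acc 4: bank0 row1 -> MISS (open row1); precharges=2
Acc 5: bank0 row2 -> MISS (open row2); precharges=3
Acc 6: bank0 row4 -> MISS (open row4); precharges=4
Acc 7: bank0 row4 -> HIT
Acc 8: bank0 row2 -> MISS (open row2); precharges=5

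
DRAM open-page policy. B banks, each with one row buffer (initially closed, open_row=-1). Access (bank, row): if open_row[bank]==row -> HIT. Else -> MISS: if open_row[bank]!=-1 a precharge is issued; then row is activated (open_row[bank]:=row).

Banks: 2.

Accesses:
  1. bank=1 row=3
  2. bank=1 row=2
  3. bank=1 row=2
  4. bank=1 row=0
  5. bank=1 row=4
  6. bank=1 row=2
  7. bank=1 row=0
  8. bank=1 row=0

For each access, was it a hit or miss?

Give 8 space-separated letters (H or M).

Acc 1: bank1 row3 -> MISS (open row3); precharges=0
Acc 2: bank1 row2 -> MISS (open row2); precharges=1
Acc 3: bank1 row2 -> HIT
Acc 4: bank1 row0 -> MISS (open row0); precharges=2
Acc 5: bank1 row4 -> MISS (open row4); precharges=3
Acc 6: bank1 row2 -> MISS (open row2); precharges=4
Acc 7: bank1 row0 -> MISS (open row0); precharges=5
Acc 8: bank1 row0 -> HIT

Answer: M M H M M M M H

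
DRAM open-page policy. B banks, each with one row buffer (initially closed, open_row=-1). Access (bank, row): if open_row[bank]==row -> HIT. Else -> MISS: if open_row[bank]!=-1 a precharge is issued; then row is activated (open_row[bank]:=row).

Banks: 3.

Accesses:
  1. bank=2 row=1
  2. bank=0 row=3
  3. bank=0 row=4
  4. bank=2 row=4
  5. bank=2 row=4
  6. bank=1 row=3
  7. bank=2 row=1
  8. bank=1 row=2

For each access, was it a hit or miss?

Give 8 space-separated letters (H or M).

Acc 1: bank2 row1 -> MISS (open row1); precharges=0
Acc 2: bank0 row3 -> MISS (open row3); precharges=0
Acc 3: bank0 row4 -> MISS (open row4); precharges=1
Acc 4: bank2 row4 -> MISS (open row4); precharges=2
Acc 5: bank2 row4 -> HIT
Acc 6: bank1 row3 -> MISS (open row3); precharges=2
Acc 7: bank2 row1 -> MISS (open row1); precharges=3
Acc 8: bank1 row2 -> MISS (open row2); precharges=4

Answer: M M M M H M M M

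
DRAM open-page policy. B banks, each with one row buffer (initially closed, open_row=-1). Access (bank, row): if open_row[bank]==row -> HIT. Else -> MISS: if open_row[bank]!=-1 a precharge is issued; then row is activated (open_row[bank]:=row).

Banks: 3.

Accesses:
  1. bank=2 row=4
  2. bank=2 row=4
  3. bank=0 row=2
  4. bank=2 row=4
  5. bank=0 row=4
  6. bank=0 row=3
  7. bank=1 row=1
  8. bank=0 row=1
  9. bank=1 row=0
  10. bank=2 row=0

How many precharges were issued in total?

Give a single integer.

Acc 1: bank2 row4 -> MISS (open row4); precharges=0
Acc 2: bank2 row4 -> HIT
Acc 3: bank0 row2 -> MISS (open row2); precharges=0
Acc 4: bank2 row4 -> HIT
Acc 5: bank0 row4 -> MISS (open row4); precharges=1
Acc 6: bank0 row3 -> MISS (open row3); precharges=2
Acc 7: bank1 row1 -> MISS (open row1); precharges=2
Acc 8: bank0 row1 -> MISS (open row1); precharges=3
Acc 9: bank1 row0 -> MISS (open row0); precharges=4
Acc 10: bank2 row0 -> MISS (open row0); precharges=5

Answer: 5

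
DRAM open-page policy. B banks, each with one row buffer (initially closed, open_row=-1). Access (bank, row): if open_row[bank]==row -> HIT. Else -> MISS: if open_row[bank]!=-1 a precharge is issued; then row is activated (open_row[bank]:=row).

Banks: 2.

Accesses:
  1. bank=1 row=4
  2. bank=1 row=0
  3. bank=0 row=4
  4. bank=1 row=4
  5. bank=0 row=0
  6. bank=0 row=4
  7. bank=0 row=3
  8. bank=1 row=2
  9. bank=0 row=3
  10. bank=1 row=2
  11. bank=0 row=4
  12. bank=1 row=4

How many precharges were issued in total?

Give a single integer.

Acc 1: bank1 row4 -> MISS (open row4); precharges=0
Acc 2: bank1 row0 -> MISS (open row0); precharges=1
Acc 3: bank0 row4 -> MISS (open row4); precharges=1
Acc 4: bank1 row4 -> MISS (open row4); precharges=2
Acc 5: bank0 row0 -> MISS (open row0); precharges=3
Acc 6: bank0 row4 -> MISS (open row4); precharges=4
Acc 7: bank0 row3 -> MISS (open row3); precharges=5
Acc 8: bank1 row2 -> MISS (open row2); precharges=6
Acc 9: bank0 row3 -> HIT
Acc 10: bank1 row2 -> HIT
Acc 11: bank0 row4 -> MISS (open row4); precharges=7
Acc 12: bank1 row4 -> MISS (open row4); precharges=8

Answer: 8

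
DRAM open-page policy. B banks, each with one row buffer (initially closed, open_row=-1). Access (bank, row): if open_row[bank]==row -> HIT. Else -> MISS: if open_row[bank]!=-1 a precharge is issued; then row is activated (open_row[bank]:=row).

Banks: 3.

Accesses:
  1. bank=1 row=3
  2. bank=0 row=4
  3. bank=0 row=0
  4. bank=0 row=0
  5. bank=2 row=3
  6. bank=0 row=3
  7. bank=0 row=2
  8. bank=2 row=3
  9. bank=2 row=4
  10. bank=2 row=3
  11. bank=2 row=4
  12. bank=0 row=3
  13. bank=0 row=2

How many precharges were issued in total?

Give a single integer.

Acc 1: bank1 row3 -> MISS (open row3); precharges=0
Acc 2: bank0 row4 -> MISS (open row4); precharges=0
Acc 3: bank0 row0 -> MISS (open row0); precharges=1
Acc 4: bank0 row0 -> HIT
Acc 5: bank2 row3 -> MISS (open row3); precharges=1
Acc 6: bank0 row3 -> MISS (open row3); precharges=2
Acc 7: bank0 row2 -> MISS (open row2); precharges=3
Acc 8: bank2 row3 -> HIT
Acc 9: bank2 row4 -> MISS (open row4); precharges=4
Acc 10: bank2 row3 -> MISS (open row3); precharges=5
Acc 11: bank2 row4 -> MISS (open row4); precharges=6
Acc 12: bank0 row3 -> MISS (open row3); precharges=7
Acc 13: bank0 row2 -> MISS (open row2); precharges=8

Answer: 8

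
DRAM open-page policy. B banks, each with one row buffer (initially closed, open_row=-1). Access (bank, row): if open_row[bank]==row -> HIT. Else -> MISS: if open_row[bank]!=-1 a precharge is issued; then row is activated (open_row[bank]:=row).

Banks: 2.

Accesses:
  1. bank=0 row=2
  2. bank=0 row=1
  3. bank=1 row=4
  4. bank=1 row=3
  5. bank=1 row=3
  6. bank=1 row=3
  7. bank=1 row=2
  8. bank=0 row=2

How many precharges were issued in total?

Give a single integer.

Answer: 4

Derivation:
Acc 1: bank0 row2 -> MISS (open row2); precharges=0
Acc 2: bank0 row1 -> MISS (open row1); precharges=1
Acc 3: bank1 row4 -> MISS (open row4); precharges=1
Acc 4: bank1 row3 -> MISS (open row3); precharges=2
Acc 5: bank1 row3 -> HIT
Acc 6: bank1 row3 -> HIT
Acc 7: bank1 row2 -> MISS (open row2); precharges=3
Acc 8: bank0 row2 -> MISS (open row2); precharges=4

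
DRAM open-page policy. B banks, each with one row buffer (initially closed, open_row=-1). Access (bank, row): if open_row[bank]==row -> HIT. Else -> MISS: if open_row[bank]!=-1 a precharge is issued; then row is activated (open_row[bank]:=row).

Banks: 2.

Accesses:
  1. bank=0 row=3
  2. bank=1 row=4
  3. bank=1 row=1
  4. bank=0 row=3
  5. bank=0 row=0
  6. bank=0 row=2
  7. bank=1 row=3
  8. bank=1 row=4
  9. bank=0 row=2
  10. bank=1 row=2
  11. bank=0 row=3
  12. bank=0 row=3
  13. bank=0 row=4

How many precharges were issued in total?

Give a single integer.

Answer: 8

Derivation:
Acc 1: bank0 row3 -> MISS (open row3); precharges=0
Acc 2: bank1 row4 -> MISS (open row4); precharges=0
Acc 3: bank1 row1 -> MISS (open row1); precharges=1
Acc 4: bank0 row3 -> HIT
Acc 5: bank0 row0 -> MISS (open row0); precharges=2
Acc 6: bank0 row2 -> MISS (open row2); precharges=3
Acc 7: bank1 row3 -> MISS (open row3); precharges=4
Acc 8: bank1 row4 -> MISS (open row4); precharges=5
Acc 9: bank0 row2 -> HIT
Acc 10: bank1 row2 -> MISS (open row2); precharges=6
Acc 11: bank0 row3 -> MISS (open row3); precharges=7
Acc 12: bank0 row3 -> HIT
Acc 13: bank0 row4 -> MISS (open row4); precharges=8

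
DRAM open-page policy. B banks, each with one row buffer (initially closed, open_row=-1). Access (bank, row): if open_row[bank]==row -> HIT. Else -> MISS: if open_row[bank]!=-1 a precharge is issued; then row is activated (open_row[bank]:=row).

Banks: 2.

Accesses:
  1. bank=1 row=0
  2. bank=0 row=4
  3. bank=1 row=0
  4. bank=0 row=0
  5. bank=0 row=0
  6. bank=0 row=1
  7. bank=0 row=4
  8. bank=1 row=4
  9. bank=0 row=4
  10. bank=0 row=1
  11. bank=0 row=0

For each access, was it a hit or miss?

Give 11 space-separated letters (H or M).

Answer: M M H M H M M M H M M

Derivation:
Acc 1: bank1 row0 -> MISS (open row0); precharges=0
Acc 2: bank0 row4 -> MISS (open row4); precharges=0
Acc 3: bank1 row0 -> HIT
Acc 4: bank0 row0 -> MISS (open row0); precharges=1
Acc 5: bank0 row0 -> HIT
Acc 6: bank0 row1 -> MISS (open row1); precharges=2
Acc 7: bank0 row4 -> MISS (open row4); precharges=3
Acc 8: bank1 row4 -> MISS (open row4); precharges=4
Acc 9: bank0 row4 -> HIT
Acc 10: bank0 row1 -> MISS (open row1); precharges=5
Acc 11: bank0 row0 -> MISS (open row0); precharges=6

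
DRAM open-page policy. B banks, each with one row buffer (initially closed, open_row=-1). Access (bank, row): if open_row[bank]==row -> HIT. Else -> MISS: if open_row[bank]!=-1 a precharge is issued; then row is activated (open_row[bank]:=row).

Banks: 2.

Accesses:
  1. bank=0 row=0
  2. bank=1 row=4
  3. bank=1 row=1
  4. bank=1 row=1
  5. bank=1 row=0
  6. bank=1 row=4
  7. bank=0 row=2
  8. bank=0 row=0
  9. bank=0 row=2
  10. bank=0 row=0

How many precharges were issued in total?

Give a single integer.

Answer: 7

Derivation:
Acc 1: bank0 row0 -> MISS (open row0); precharges=0
Acc 2: bank1 row4 -> MISS (open row4); precharges=0
Acc 3: bank1 row1 -> MISS (open row1); precharges=1
Acc 4: bank1 row1 -> HIT
Acc 5: bank1 row0 -> MISS (open row0); precharges=2
Acc 6: bank1 row4 -> MISS (open row4); precharges=3
Acc 7: bank0 row2 -> MISS (open row2); precharges=4
Acc 8: bank0 row0 -> MISS (open row0); precharges=5
Acc 9: bank0 row2 -> MISS (open row2); precharges=6
Acc 10: bank0 row0 -> MISS (open row0); precharges=7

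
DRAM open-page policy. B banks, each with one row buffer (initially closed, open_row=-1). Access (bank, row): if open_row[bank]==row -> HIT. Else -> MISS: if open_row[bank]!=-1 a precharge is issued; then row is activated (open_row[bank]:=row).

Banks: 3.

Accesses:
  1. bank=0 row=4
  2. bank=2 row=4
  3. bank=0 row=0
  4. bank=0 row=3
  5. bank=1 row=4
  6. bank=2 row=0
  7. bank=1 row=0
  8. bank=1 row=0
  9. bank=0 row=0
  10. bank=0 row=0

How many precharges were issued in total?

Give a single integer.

Acc 1: bank0 row4 -> MISS (open row4); precharges=0
Acc 2: bank2 row4 -> MISS (open row4); precharges=0
Acc 3: bank0 row0 -> MISS (open row0); precharges=1
Acc 4: bank0 row3 -> MISS (open row3); precharges=2
Acc 5: bank1 row4 -> MISS (open row4); precharges=2
Acc 6: bank2 row0 -> MISS (open row0); precharges=3
Acc 7: bank1 row0 -> MISS (open row0); precharges=4
Acc 8: bank1 row0 -> HIT
Acc 9: bank0 row0 -> MISS (open row0); precharges=5
Acc 10: bank0 row0 -> HIT

Answer: 5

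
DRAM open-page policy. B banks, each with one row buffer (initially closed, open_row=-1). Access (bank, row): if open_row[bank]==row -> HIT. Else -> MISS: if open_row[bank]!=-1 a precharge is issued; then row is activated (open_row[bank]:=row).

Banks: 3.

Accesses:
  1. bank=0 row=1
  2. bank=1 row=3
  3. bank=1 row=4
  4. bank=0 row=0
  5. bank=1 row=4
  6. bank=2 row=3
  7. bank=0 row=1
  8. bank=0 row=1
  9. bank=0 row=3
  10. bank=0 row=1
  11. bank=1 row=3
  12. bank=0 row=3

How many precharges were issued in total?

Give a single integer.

Acc 1: bank0 row1 -> MISS (open row1); precharges=0
Acc 2: bank1 row3 -> MISS (open row3); precharges=0
Acc 3: bank1 row4 -> MISS (open row4); precharges=1
Acc 4: bank0 row0 -> MISS (open row0); precharges=2
Acc 5: bank1 row4 -> HIT
Acc 6: bank2 row3 -> MISS (open row3); precharges=2
Acc 7: bank0 row1 -> MISS (open row1); precharges=3
Acc 8: bank0 row1 -> HIT
Acc 9: bank0 row3 -> MISS (open row3); precharges=4
Acc 10: bank0 row1 -> MISS (open row1); precharges=5
Acc 11: bank1 row3 -> MISS (open row3); precharges=6
Acc 12: bank0 row3 -> MISS (open row3); precharges=7

Answer: 7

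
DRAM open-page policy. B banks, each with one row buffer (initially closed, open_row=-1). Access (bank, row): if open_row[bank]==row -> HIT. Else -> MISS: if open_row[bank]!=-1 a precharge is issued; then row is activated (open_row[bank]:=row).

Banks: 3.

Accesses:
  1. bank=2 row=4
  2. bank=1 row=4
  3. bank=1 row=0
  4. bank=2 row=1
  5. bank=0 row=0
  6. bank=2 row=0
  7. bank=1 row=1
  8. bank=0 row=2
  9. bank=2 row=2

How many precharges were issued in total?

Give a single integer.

Acc 1: bank2 row4 -> MISS (open row4); precharges=0
Acc 2: bank1 row4 -> MISS (open row4); precharges=0
Acc 3: bank1 row0 -> MISS (open row0); precharges=1
Acc 4: bank2 row1 -> MISS (open row1); precharges=2
Acc 5: bank0 row0 -> MISS (open row0); precharges=2
Acc 6: bank2 row0 -> MISS (open row0); precharges=3
Acc 7: bank1 row1 -> MISS (open row1); precharges=4
Acc 8: bank0 row2 -> MISS (open row2); precharges=5
Acc 9: bank2 row2 -> MISS (open row2); precharges=6

Answer: 6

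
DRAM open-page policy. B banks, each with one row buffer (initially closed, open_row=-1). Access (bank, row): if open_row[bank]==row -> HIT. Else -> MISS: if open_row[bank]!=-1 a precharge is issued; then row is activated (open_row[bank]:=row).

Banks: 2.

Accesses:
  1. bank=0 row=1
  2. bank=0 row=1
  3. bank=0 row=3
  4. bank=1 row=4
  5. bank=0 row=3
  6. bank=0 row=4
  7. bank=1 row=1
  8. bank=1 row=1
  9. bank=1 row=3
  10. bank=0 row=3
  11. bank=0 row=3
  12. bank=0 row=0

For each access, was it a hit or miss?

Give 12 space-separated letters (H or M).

Answer: M H M M H M M H M M H M

Derivation:
Acc 1: bank0 row1 -> MISS (open row1); precharges=0
Acc 2: bank0 row1 -> HIT
Acc 3: bank0 row3 -> MISS (open row3); precharges=1
Acc 4: bank1 row4 -> MISS (open row4); precharges=1
Acc 5: bank0 row3 -> HIT
Acc 6: bank0 row4 -> MISS (open row4); precharges=2
Acc 7: bank1 row1 -> MISS (open row1); precharges=3
Acc 8: bank1 row1 -> HIT
Acc 9: bank1 row3 -> MISS (open row3); precharges=4
Acc 10: bank0 row3 -> MISS (open row3); precharges=5
Acc 11: bank0 row3 -> HIT
Acc 12: bank0 row0 -> MISS (open row0); precharges=6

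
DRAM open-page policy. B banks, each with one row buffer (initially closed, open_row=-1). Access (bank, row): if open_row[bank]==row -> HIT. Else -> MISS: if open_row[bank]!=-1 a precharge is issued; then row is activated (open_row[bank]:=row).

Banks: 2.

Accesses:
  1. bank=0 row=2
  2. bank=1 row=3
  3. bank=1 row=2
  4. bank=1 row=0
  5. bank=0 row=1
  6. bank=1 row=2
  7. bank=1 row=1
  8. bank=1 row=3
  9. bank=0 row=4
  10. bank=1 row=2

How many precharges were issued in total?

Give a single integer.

Answer: 8

Derivation:
Acc 1: bank0 row2 -> MISS (open row2); precharges=0
Acc 2: bank1 row3 -> MISS (open row3); precharges=0
Acc 3: bank1 row2 -> MISS (open row2); precharges=1
Acc 4: bank1 row0 -> MISS (open row0); precharges=2
Acc 5: bank0 row1 -> MISS (open row1); precharges=3
Acc 6: bank1 row2 -> MISS (open row2); precharges=4
Acc 7: bank1 row1 -> MISS (open row1); precharges=5
Acc 8: bank1 row3 -> MISS (open row3); precharges=6
Acc 9: bank0 row4 -> MISS (open row4); precharges=7
Acc 10: bank1 row2 -> MISS (open row2); precharges=8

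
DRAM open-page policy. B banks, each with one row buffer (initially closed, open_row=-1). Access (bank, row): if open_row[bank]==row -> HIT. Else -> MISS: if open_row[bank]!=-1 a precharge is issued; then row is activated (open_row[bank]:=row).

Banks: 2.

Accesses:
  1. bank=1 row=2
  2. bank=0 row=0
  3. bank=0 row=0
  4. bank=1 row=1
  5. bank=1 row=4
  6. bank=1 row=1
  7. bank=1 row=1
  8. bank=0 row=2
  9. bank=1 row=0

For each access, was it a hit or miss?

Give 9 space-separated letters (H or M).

Answer: M M H M M M H M M

Derivation:
Acc 1: bank1 row2 -> MISS (open row2); precharges=0
Acc 2: bank0 row0 -> MISS (open row0); precharges=0
Acc 3: bank0 row0 -> HIT
Acc 4: bank1 row1 -> MISS (open row1); precharges=1
Acc 5: bank1 row4 -> MISS (open row4); precharges=2
Acc 6: bank1 row1 -> MISS (open row1); precharges=3
Acc 7: bank1 row1 -> HIT
Acc 8: bank0 row2 -> MISS (open row2); precharges=4
Acc 9: bank1 row0 -> MISS (open row0); precharges=5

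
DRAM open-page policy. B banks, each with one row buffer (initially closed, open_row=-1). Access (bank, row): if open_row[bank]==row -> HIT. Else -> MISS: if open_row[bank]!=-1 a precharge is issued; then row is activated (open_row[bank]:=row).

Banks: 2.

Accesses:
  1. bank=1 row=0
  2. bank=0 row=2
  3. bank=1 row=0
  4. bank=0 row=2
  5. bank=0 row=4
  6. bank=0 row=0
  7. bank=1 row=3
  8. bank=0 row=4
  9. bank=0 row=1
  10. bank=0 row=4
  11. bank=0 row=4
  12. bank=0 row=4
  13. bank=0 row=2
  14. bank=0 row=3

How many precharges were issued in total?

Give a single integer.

Acc 1: bank1 row0 -> MISS (open row0); precharges=0
Acc 2: bank0 row2 -> MISS (open row2); precharges=0
Acc 3: bank1 row0 -> HIT
Acc 4: bank0 row2 -> HIT
Acc 5: bank0 row4 -> MISS (open row4); precharges=1
Acc 6: bank0 row0 -> MISS (open row0); precharges=2
Acc 7: bank1 row3 -> MISS (open row3); precharges=3
Acc 8: bank0 row4 -> MISS (open row4); precharges=4
Acc 9: bank0 row1 -> MISS (open row1); precharges=5
Acc 10: bank0 row4 -> MISS (open row4); precharges=6
Acc 11: bank0 row4 -> HIT
Acc 12: bank0 row4 -> HIT
Acc 13: bank0 row2 -> MISS (open row2); precharges=7
Acc 14: bank0 row3 -> MISS (open row3); precharges=8

Answer: 8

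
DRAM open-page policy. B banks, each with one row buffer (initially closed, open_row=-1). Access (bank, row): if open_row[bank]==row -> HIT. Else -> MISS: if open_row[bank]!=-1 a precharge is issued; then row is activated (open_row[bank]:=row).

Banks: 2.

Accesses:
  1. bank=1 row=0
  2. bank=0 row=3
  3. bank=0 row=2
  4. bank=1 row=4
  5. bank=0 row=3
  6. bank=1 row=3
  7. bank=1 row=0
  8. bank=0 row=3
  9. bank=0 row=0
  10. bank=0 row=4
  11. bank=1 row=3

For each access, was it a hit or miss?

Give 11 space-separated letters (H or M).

Acc 1: bank1 row0 -> MISS (open row0); precharges=0
Acc 2: bank0 row3 -> MISS (open row3); precharges=0
Acc 3: bank0 row2 -> MISS (open row2); precharges=1
Acc 4: bank1 row4 -> MISS (open row4); precharges=2
Acc 5: bank0 row3 -> MISS (open row3); precharges=3
Acc 6: bank1 row3 -> MISS (open row3); precharges=4
Acc 7: bank1 row0 -> MISS (open row0); precharges=5
Acc 8: bank0 row3 -> HIT
Acc 9: bank0 row0 -> MISS (open row0); precharges=6
Acc 10: bank0 row4 -> MISS (open row4); precharges=7
Acc 11: bank1 row3 -> MISS (open row3); precharges=8

Answer: M M M M M M M H M M M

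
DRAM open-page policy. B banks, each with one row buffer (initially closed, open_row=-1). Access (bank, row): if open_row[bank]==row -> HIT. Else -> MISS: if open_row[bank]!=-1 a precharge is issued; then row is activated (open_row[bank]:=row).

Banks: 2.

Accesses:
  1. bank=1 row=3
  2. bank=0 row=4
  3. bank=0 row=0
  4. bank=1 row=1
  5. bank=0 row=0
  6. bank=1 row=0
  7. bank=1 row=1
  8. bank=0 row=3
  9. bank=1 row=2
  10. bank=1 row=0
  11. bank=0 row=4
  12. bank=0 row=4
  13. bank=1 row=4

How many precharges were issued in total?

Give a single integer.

Answer: 9

Derivation:
Acc 1: bank1 row3 -> MISS (open row3); precharges=0
Acc 2: bank0 row4 -> MISS (open row4); precharges=0
Acc 3: bank0 row0 -> MISS (open row0); precharges=1
Acc 4: bank1 row1 -> MISS (open row1); precharges=2
Acc 5: bank0 row0 -> HIT
Acc 6: bank1 row0 -> MISS (open row0); precharges=3
Acc 7: bank1 row1 -> MISS (open row1); precharges=4
Acc 8: bank0 row3 -> MISS (open row3); precharges=5
Acc 9: bank1 row2 -> MISS (open row2); precharges=6
Acc 10: bank1 row0 -> MISS (open row0); precharges=7
Acc 11: bank0 row4 -> MISS (open row4); precharges=8
Acc 12: bank0 row4 -> HIT
Acc 13: bank1 row4 -> MISS (open row4); precharges=9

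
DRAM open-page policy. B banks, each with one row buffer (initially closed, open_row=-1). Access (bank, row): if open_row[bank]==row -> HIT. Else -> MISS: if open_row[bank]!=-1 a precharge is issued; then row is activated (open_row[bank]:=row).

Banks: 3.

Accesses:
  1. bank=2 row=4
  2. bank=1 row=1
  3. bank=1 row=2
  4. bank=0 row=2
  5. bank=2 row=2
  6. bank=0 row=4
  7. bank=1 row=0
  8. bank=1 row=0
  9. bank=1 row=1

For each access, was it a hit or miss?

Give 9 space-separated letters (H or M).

Acc 1: bank2 row4 -> MISS (open row4); precharges=0
Acc 2: bank1 row1 -> MISS (open row1); precharges=0
Acc 3: bank1 row2 -> MISS (open row2); precharges=1
Acc 4: bank0 row2 -> MISS (open row2); precharges=1
Acc 5: bank2 row2 -> MISS (open row2); precharges=2
Acc 6: bank0 row4 -> MISS (open row4); precharges=3
Acc 7: bank1 row0 -> MISS (open row0); precharges=4
Acc 8: bank1 row0 -> HIT
Acc 9: bank1 row1 -> MISS (open row1); precharges=5

Answer: M M M M M M M H M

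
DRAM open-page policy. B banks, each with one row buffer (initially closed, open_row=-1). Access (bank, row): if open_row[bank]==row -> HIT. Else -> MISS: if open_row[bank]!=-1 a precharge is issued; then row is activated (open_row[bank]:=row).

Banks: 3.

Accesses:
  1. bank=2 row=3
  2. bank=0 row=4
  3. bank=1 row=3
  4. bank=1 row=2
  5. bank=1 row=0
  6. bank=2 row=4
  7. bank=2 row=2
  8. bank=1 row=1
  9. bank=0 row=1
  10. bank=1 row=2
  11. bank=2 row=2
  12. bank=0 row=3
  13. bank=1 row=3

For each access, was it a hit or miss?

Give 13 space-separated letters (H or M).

Answer: M M M M M M M M M M H M M

Derivation:
Acc 1: bank2 row3 -> MISS (open row3); precharges=0
Acc 2: bank0 row4 -> MISS (open row4); precharges=0
Acc 3: bank1 row3 -> MISS (open row3); precharges=0
Acc 4: bank1 row2 -> MISS (open row2); precharges=1
Acc 5: bank1 row0 -> MISS (open row0); precharges=2
Acc 6: bank2 row4 -> MISS (open row4); precharges=3
Acc 7: bank2 row2 -> MISS (open row2); precharges=4
Acc 8: bank1 row1 -> MISS (open row1); precharges=5
Acc 9: bank0 row1 -> MISS (open row1); precharges=6
Acc 10: bank1 row2 -> MISS (open row2); precharges=7
Acc 11: bank2 row2 -> HIT
Acc 12: bank0 row3 -> MISS (open row3); precharges=8
Acc 13: bank1 row3 -> MISS (open row3); precharges=9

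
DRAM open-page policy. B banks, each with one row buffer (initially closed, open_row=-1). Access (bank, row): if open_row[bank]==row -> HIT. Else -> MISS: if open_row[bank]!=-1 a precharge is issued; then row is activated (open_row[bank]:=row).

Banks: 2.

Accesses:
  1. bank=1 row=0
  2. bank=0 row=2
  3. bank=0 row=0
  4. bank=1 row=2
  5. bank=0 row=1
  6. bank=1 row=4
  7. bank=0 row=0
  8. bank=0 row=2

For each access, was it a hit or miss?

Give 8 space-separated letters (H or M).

Answer: M M M M M M M M

Derivation:
Acc 1: bank1 row0 -> MISS (open row0); precharges=0
Acc 2: bank0 row2 -> MISS (open row2); precharges=0
Acc 3: bank0 row0 -> MISS (open row0); precharges=1
Acc 4: bank1 row2 -> MISS (open row2); precharges=2
Acc 5: bank0 row1 -> MISS (open row1); precharges=3
Acc 6: bank1 row4 -> MISS (open row4); precharges=4
Acc 7: bank0 row0 -> MISS (open row0); precharges=5
Acc 8: bank0 row2 -> MISS (open row2); precharges=6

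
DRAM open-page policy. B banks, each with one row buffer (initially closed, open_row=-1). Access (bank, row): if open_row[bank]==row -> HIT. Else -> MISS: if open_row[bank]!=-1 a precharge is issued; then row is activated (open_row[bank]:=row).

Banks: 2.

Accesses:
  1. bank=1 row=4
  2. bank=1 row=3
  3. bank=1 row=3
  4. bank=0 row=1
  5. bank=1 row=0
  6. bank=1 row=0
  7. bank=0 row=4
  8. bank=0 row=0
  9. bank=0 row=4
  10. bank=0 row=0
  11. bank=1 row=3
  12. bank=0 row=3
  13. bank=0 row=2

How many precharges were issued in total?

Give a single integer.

Answer: 9

Derivation:
Acc 1: bank1 row4 -> MISS (open row4); precharges=0
Acc 2: bank1 row3 -> MISS (open row3); precharges=1
Acc 3: bank1 row3 -> HIT
Acc 4: bank0 row1 -> MISS (open row1); precharges=1
Acc 5: bank1 row0 -> MISS (open row0); precharges=2
Acc 6: bank1 row0 -> HIT
Acc 7: bank0 row4 -> MISS (open row4); precharges=3
Acc 8: bank0 row0 -> MISS (open row0); precharges=4
Acc 9: bank0 row4 -> MISS (open row4); precharges=5
Acc 10: bank0 row0 -> MISS (open row0); precharges=6
Acc 11: bank1 row3 -> MISS (open row3); precharges=7
Acc 12: bank0 row3 -> MISS (open row3); precharges=8
Acc 13: bank0 row2 -> MISS (open row2); precharges=9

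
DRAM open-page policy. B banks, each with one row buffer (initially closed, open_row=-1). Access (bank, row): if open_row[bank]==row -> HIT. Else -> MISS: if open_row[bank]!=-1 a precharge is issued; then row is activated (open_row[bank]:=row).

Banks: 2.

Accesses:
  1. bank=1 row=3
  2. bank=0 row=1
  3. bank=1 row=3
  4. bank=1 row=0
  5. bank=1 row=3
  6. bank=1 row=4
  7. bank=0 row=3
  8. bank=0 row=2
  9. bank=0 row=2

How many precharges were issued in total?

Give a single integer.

Acc 1: bank1 row3 -> MISS (open row3); precharges=0
Acc 2: bank0 row1 -> MISS (open row1); precharges=0
Acc 3: bank1 row3 -> HIT
Acc 4: bank1 row0 -> MISS (open row0); precharges=1
Acc 5: bank1 row3 -> MISS (open row3); precharges=2
Acc 6: bank1 row4 -> MISS (open row4); precharges=3
Acc 7: bank0 row3 -> MISS (open row3); precharges=4
Acc 8: bank0 row2 -> MISS (open row2); precharges=5
Acc 9: bank0 row2 -> HIT

Answer: 5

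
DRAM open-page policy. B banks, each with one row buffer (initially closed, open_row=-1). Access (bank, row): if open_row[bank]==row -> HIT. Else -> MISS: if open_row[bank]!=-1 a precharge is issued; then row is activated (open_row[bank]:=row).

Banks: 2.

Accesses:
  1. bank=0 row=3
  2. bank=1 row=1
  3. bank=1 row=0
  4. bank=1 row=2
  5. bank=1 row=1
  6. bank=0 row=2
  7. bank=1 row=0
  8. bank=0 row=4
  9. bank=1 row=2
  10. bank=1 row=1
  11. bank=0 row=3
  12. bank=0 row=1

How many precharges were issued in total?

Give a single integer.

Acc 1: bank0 row3 -> MISS (open row3); precharges=0
Acc 2: bank1 row1 -> MISS (open row1); precharges=0
Acc 3: bank1 row0 -> MISS (open row0); precharges=1
Acc 4: bank1 row2 -> MISS (open row2); precharges=2
Acc 5: bank1 row1 -> MISS (open row1); precharges=3
Acc 6: bank0 row2 -> MISS (open row2); precharges=4
Acc 7: bank1 row0 -> MISS (open row0); precharges=5
Acc 8: bank0 row4 -> MISS (open row4); precharges=6
Acc 9: bank1 row2 -> MISS (open row2); precharges=7
Acc 10: bank1 row1 -> MISS (open row1); precharges=8
Acc 11: bank0 row3 -> MISS (open row3); precharges=9
Acc 12: bank0 row1 -> MISS (open row1); precharges=10

Answer: 10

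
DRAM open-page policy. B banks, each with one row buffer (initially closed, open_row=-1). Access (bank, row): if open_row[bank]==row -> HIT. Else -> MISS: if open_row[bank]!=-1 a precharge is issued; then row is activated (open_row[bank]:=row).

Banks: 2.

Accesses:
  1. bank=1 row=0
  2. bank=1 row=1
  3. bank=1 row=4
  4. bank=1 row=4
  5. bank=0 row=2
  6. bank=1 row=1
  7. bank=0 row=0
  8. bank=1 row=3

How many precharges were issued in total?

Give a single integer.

Answer: 5

Derivation:
Acc 1: bank1 row0 -> MISS (open row0); precharges=0
Acc 2: bank1 row1 -> MISS (open row1); precharges=1
Acc 3: bank1 row4 -> MISS (open row4); precharges=2
Acc 4: bank1 row4 -> HIT
Acc 5: bank0 row2 -> MISS (open row2); precharges=2
Acc 6: bank1 row1 -> MISS (open row1); precharges=3
Acc 7: bank0 row0 -> MISS (open row0); precharges=4
Acc 8: bank1 row3 -> MISS (open row3); precharges=5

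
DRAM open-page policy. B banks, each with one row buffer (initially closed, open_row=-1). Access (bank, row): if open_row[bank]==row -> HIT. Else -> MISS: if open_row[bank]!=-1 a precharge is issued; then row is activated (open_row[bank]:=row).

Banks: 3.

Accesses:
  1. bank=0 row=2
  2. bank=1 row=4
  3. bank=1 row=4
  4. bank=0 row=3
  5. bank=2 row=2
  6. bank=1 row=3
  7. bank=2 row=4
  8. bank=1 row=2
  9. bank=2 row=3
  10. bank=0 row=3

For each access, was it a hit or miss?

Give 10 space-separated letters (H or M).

Answer: M M H M M M M M M H

Derivation:
Acc 1: bank0 row2 -> MISS (open row2); precharges=0
Acc 2: bank1 row4 -> MISS (open row4); precharges=0
Acc 3: bank1 row4 -> HIT
Acc 4: bank0 row3 -> MISS (open row3); precharges=1
Acc 5: bank2 row2 -> MISS (open row2); precharges=1
Acc 6: bank1 row3 -> MISS (open row3); precharges=2
Acc 7: bank2 row4 -> MISS (open row4); precharges=3
Acc 8: bank1 row2 -> MISS (open row2); precharges=4
Acc 9: bank2 row3 -> MISS (open row3); precharges=5
Acc 10: bank0 row3 -> HIT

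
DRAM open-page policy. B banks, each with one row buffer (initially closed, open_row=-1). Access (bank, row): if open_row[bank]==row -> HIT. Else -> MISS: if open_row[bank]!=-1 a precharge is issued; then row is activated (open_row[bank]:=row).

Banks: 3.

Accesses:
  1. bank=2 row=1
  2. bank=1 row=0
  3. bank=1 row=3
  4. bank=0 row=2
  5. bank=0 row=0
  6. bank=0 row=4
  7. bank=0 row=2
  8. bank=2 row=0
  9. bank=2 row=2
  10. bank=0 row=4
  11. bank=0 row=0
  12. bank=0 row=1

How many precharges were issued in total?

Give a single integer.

Answer: 9

Derivation:
Acc 1: bank2 row1 -> MISS (open row1); precharges=0
Acc 2: bank1 row0 -> MISS (open row0); precharges=0
Acc 3: bank1 row3 -> MISS (open row3); precharges=1
Acc 4: bank0 row2 -> MISS (open row2); precharges=1
Acc 5: bank0 row0 -> MISS (open row0); precharges=2
Acc 6: bank0 row4 -> MISS (open row4); precharges=3
Acc 7: bank0 row2 -> MISS (open row2); precharges=4
Acc 8: bank2 row0 -> MISS (open row0); precharges=5
Acc 9: bank2 row2 -> MISS (open row2); precharges=6
Acc 10: bank0 row4 -> MISS (open row4); precharges=7
Acc 11: bank0 row0 -> MISS (open row0); precharges=8
Acc 12: bank0 row1 -> MISS (open row1); precharges=9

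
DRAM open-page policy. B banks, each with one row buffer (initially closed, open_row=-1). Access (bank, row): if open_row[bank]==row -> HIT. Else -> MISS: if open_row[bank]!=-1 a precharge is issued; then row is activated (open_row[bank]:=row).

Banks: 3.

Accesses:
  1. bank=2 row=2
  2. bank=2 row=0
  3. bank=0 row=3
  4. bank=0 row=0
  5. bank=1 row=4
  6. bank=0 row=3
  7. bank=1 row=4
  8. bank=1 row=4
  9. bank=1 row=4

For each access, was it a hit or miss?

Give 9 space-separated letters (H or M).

Answer: M M M M M M H H H

Derivation:
Acc 1: bank2 row2 -> MISS (open row2); precharges=0
Acc 2: bank2 row0 -> MISS (open row0); precharges=1
Acc 3: bank0 row3 -> MISS (open row3); precharges=1
Acc 4: bank0 row0 -> MISS (open row0); precharges=2
Acc 5: bank1 row4 -> MISS (open row4); precharges=2
Acc 6: bank0 row3 -> MISS (open row3); precharges=3
Acc 7: bank1 row4 -> HIT
Acc 8: bank1 row4 -> HIT
Acc 9: bank1 row4 -> HIT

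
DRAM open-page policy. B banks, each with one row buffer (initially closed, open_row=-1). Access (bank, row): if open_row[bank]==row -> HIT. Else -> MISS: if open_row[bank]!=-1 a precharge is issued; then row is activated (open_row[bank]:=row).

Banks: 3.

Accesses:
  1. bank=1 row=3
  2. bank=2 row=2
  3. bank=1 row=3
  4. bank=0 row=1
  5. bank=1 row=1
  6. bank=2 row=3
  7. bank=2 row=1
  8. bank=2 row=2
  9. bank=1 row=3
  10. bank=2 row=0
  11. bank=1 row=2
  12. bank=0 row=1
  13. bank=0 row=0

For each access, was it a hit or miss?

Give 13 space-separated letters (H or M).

Answer: M M H M M M M M M M M H M

Derivation:
Acc 1: bank1 row3 -> MISS (open row3); precharges=0
Acc 2: bank2 row2 -> MISS (open row2); precharges=0
Acc 3: bank1 row3 -> HIT
Acc 4: bank0 row1 -> MISS (open row1); precharges=0
Acc 5: bank1 row1 -> MISS (open row1); precharges=1
Acc 6: bank2 row3 -> MISS (open row3); precharges=2
Acc 7: bank2 row1 -> MISS (open row1); precharges=3
Acc 8: bank2 row2 -> MISS (open row2); precharges=4
Acc 9: bank1 row3 -> MISS (open row3); precharges=5
Acc 10: bank2 row0 -> MISS (open row0); precharges=6
Acc 11: bank1 row2 -> MISS (open row2); precharges=7
Acc 12: bank0 row1 -> HIT
Acc 13: bank0 row0 -> MISS (open row0); precharges=8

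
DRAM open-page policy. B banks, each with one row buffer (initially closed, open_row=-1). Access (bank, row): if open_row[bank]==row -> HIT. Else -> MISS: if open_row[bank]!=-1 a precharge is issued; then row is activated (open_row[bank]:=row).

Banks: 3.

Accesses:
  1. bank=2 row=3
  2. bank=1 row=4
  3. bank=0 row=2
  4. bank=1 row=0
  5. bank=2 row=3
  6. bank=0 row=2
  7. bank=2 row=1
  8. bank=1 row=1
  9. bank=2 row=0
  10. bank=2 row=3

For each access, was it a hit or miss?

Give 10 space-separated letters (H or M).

Answer: M M M M H H M M M M

Derivation:
Acc 1: bank2 row3 -> MISS (open row3); precharges=0
Acc 2: bank1 row4 -> MISS (open row4); precharges=0
Acc 3: bank0 row2 -> MISS (open row2); precharges=0
Acc 4: bank1 row0 -> MISS (open row0); precharges=1
Acc 5: bank2 row3 -> HIT
Acc 6: bank0 row2 -> HIT
Acc 7: bank2 row1 -> MISS (open row1); precharges=2
Acc 8: bank1 row1 -> MISS (open row1); precharges=3
Acc 9: bank2 row0 -> MISS (open row0); precharges=4
Acc 10: bank2 row3 -> MISS (open row3); precharges=5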